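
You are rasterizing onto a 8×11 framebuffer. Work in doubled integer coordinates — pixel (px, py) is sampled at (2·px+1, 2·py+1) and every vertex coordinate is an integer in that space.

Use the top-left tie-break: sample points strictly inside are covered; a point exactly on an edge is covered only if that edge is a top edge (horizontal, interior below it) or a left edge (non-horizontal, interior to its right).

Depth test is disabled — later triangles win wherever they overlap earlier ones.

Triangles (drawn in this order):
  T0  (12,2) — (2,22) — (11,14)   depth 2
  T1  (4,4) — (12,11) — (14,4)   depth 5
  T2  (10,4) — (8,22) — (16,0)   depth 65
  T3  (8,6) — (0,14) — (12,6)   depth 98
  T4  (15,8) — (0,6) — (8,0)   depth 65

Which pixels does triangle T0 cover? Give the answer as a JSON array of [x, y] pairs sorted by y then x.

T0:
  2·area = 100  (B↔C swapped to make it positive)
  edge (12, 2)→(11, 14): d=(-1,12) right/bottom  bias=-1
  edge (11, 14)→(2, 22): d=(-9,8) right/bottom  bias=-1
  edge (2, 22)→(12, 2): d=(10,-20) top-left  bias=+0
    (5,2)@(11, 5): e=[9,81,10] → X
    (6,2)@(13, 5): e=[-15,65,50] → .
    (5,3)@(11, 7): e=[7,63,30] → X
    (6,3)@(13, 7): e=[-17,47,70] → .
    (4,4)@(9, 9): e=[29,61,10] → X
    (6,4)@(13, 9): e=[-19,29,90] → .
    (4,5)@(9, 11): e=[27,43,30] → X
    (6,5)@(13, 11): e=[-21,11,110] → .
    (3,6)@(7, 13): e=[49,41,10] → X
    (6,6)@(13, 13): e=[-23,-7,130] → .
    (3,7)@(7, 15): e=[47,23,30] → X
    (5,7)@(11, 15): e=[-1,-9,110] → .
  covered (15 px):
    . . . . . . . .
    . . . . . . . .
    . . . . . X . .
    . . . . . X . .
    . . . . X X . .
    . . . . X X . .
    . . . X X X . .
    . . . X X . . .
    . . X X . . . .
    . . X . . . . .
    . X . . . . . .
T1:
  2·area = 70  (B↔C swapped to make it positive)
  edge (4, 4)→(14, 4): d=(10,0) top-left  bias=+0
  edge (14, 4)→(12, 11): d=(-2,7) right/bottom  bias=-1
  edge (12, 11)→(4, 4): d=(-8,-7) top-left  bias=+0
    (3,2)@(7, 5): e=[10,47,13] → X
    (4,2)@(9, 5): e=[10,33,27] → X
    (5,2)@(11, 5): e=[10,19,41] → X
    (6,2)@(13, 5): e=[10,5,55] → X
    (7,2)@(15, 5): e=[10,-9,69] → .
    (3,3)@(7, 7): e=[30,43,-3] → .
    (4,3)@(9, 7): e=[30,29,11] → X
    (7,3)@(15, 7): e=[30,-13,53] → .
    (4,4)@(9, 9): e=[50,25,-5] → .
    (5,4)@(11, 9): e=[50,11,9] → X
    (6,4)@(13, 9): e=[50,-3,23] → .
    (5,5)@(11, 11): e=[70,7,-7] → .
  covered (8 px):
    . . . . . . . .
    . . . . . . . .
    . . . X X X X .
    . . . . X X X .
    . . . . . X . .
    . . . . . . . .
    . . . . . . . .
    . . . . . . . .
    . . . . . . . .
    . . . . . . . .
    . . . . . . . .
T2:
  2·area = 100  (B↔C swapped to make it positive)
  edge (10, 4)→(16, 0): d=(6,-4) top-left  bias=+0
  edge (16, 0)→(8, 22): d=(-8,22) right/bottom  bias=-1
  edge (8, 22)→(10, 4): d=(2,-18) top-left  bias=+0
    (7,0)@(15, 1): e=[2,14,84] → X
    (6,1)@(13, 3): e=[6,42,52] → X
    (7,1)@(15, 3): e=[14,-2,88] → .
    (5,2)@(11, 5): e=[10,70,20] → X
    (7,2)@(15, 5): e=[26,-18,92] → .
    (5,3)@(11, 7): e=[22,54,24] → X
    (7,3)@(15, 7): e=[38,-34,96] → .
    (5,4)@(11, 9): e=[34,38,28] → X
    (6,4)@(13, 9): e=[42,-6,64] → .
    (5,5)@(11, 11): e=[46,22,32] → X
    (6,5)@(13, 11): e=[54,-22,68] → .
    (4,6)@(9, 13): e=[50,50,0] → X  [on edge]
  covered (13 px):
    . . . . . . . X
    . . . . . . X .
    . . . . . X X .
    . . . . . X X .
    . . . . . X . .
    . . . . . X . .
    . . . . X X . .
    . . . . X . . .
    . . . . X . . .
    . . . . X . . .
    . . . . . . . .
T3:
  2·area = 32  (B↔C swapped to make it positive)
  edge (8, 6)→(12, 6): d=(4,0) top-left  bias=+0
  edge (12, 6)→(0, 14): d=(-12,8) right/bottom  bias=-1
  edge (0, 14)→(8, 6): d=(8,-8) top-left  bias=+0
    (6,0)@(13, 1): e=[-20,52,0] → .  [on edge]
    (5,1)@(11, 3): e=[-12,44,0] → .  [on edge]
    (4,2)@(9, 5): e=[-4,36,0] → .  [on edge]
    (3,3)@(7, 7): e=[4,28,0] → X  [on edge]
    (4,3)@(9, 7): e=[4,12,16] → X
    (5,3)@(11, 7): e=[4,-4,32] → .
    (2,4)@(5, 9): e=[12,20,0] → X  [on edge]
    (4,4)@(9, 9): e=[12,-12,32] → .
    (1,5)@(3, 11): e=[20,12,0] → X  [on edge]
    (2,5)@(5, 11): e=[20,-4,16] → .
    (3,5)@(7, 11): e=[20,-20,32] → .
    (0,6)@(1, 13): e=[28,4,0] → X  [on edge]
  covered (6 px):
    . . . . . . . .
    . . . . . . . .
    . . . . . . . .
    . . . X X . . .
    . . X X . . . .
    . X . . . . . .
    X . . . . . . .
    . . . . . . . .
    . . . . . . . .
    . . . . . . . .
    . . . . . . . .
T4:
  2·area = 106
  edge (15, 8)→(0, 6): d=(-15,-2) top-left  bias=+0
  edge (0, 6)→(8, 0): d=(8,-6) top-left  bias=+0
  edge (8, 0)→(15, 8): d=(7,8) right/bottom  bias=-1
    (3,0)@(7, 1): e=[89,2,15] → X
    (4,0)@(9, 1): e=[93,14,-1] → .
    (2,1)@(5, 3): e=[55,6,45] → X
    (4,1)@(9, 3): e=[63,30,13] → X
    (5,1)@(11, 3): e=[67,42,-3] → .
    (1,2)@(3, 5): e=[21,10,75] → X
    (5,2)@(11, 5): e=[37,58,11] → X
    (6,2)@(13, 5): e=[41,70,-5] → .
    (1,3)@(3, 7): e=[-9,26,89] → .
    (2,3)@(5, 7): e=[-5,38,73] → .
    (3,3)@(7, 7): e=[-1,50,57] → .
    (4,3)@(9, 7): e=[3,62,41] → X
  covered (12 px):
    . . . X . . . .
    . . X X X . . .
    . X X X X X . .
    . . . . X X X .
    . . . . . . . .
    . . . . . . . .
    . . . . . . . .
    . . . . . . . .
    . . . . . . . .
    . . . . . . . .
    . . . . . . . .

Answer: [[5,2],[5,3],[4,4],[5,4],[4,5],[5,5],[3,6],[4,6],[5,6],[3,7],[4,7],[2,8],[3,8],[2,9],[1,10]]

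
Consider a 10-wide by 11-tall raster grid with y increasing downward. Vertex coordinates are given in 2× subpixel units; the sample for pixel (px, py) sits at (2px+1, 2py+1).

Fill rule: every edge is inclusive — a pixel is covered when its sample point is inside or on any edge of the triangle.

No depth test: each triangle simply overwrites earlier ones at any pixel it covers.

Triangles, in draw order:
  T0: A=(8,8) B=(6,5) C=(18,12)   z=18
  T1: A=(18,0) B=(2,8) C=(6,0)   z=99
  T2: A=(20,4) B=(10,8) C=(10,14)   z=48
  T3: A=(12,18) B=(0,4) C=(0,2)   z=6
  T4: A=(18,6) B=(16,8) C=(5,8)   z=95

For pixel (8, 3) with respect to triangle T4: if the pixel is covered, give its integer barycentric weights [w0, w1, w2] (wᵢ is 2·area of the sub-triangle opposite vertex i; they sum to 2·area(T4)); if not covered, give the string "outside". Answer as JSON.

T0:
  2·area = 22
  edge (8, 8)→(6, 5): d=(-2,-3) inclusive
  edge (6, 5)→(18, 12): d=(12,7) inclusive
  edge (18, 12)→(8, 8): d=(-10,-4) inclusive
    (4,3)@(9, 7): e=[5,3,14] → █
    (5,3)@(11, 7): e=[11,-11,22] → ·
    (4,4)@(9, 9): e=[1,27,-6] → ·
    (5,4)@(11, 9): e=[7,13,2] → █
    (6,4)@(13, 9): e=[13,-1,10] → ·
    (5,5)@(11, 11): e=[3,37,-18] → ·
  covered (2 px):
    · · · · · · · · · ·
    · · · · · · · · · ·
    · · · · · · · · · ·
    · · · · █ · · · · ·
    · · · · · █ · · · ·
    · · · · · · · · · ·
    · · · · · · · · · ·
    · · · · · · · · · ·
    · · · · · · · · · ·
    · · · · · · · · · ·
    · · · · · · · · · ·
T1:
  2·area = 96
  edge (18, 0)→(2, 8): d=(-16,8) inclusive
  edge (2, 8)→(6, 0): d=(4,-8) inclusive
  edge (6, 0)→(18, 0): d=(12,0) inclusive
    (3,0)@(7, 1): e=[72,12,12] → █
    (4,0)@(9, 1): e=[56,28,12] → █
    (5,0)@(11, 1): e=[40,44,12] → █
    (6,0)@(13, 1): e=[24,60,12] → █
    (7,0)@(15, 1): e=[8,76,12] → █
    (8,0)@(17, 1): e=[-8,92,12] → ·
    (2,1)@(5, 3): e=[56,4,36] → █
    (6,1)@(13, 3): e=[-8,68,36] → ·
    (7,1)@(15, 3): e=[-24,84,36] → ·
    (2,2)@(5, 5): e=[24,12,60] → █
    (4,2)@(9, 5): e=[-8,44,60] → ·
    (5,2)@(11, 5): e=[-24,60,60] → ·
  covered (12 px):
    · · · █ █ █ █ █ · ·
    · · █ █ █ █ · · · ·
    · · █ █ · · · · · ·
    · █ · · · · · · · ·
    · · · · · · · · · ·
    · · · · · · · · · ·
    · · · · · · · · · ·
    · · · · · · · · · ·
    · · · · · · · · · ·
    · · · · · · · · · ·
    · · · · · · · · · ·
T2:
  2·area = 60  (B↔C swapped to make it positive)
  edge (20, 4)→(10, 14): d=(-10,10) inclusive
  edge (10, 14)→(10, 8): d=(0,-6) inclusive
  edge (10, 8)→(20, 4): d=(10,-4) inclusive
    (9,2)@(19, 5): e=[0,54,6] → █  [on edge]
    (6,3)@(13, 7): e=[40,18,2] → █
    (7,3)@(15, 7): e=[20,30,10] → █
    (8,3)@(17, 7): e=[0,42,18] → █  [on edge]
    (9,3)@(19, 7): e=[-20,54,26] → ·
    (5,4)@(11, 9): e=[40,6,14] → █
    (7,4)@(15, 9): e=[0,30,30] → █  [on edge]
    (8,4)@(17, 9): e=[-20,42,38] → ·
    (5,5)@(11, 11): e=[20,6,34] → █
    (6,5)@(13, 11): e=[0,18,42] → █  [on edge]
    (7,5)@(15, 11): e=[-20,30,50] → ·
    (5,6)@(11, 13): e=[0,6,54] → █  [on edge]
    (4,7)@(9, 15): e=[0,-6,66] → ·  [on edge]
    (3,8)@(7, 17): e=[0,-18,78] → ·  [on edge]
    (2,9)@(5, 19): e=[0,-30,90] → ·  [on edge]
    (1,10)@(3, 21): e=[0,-42,102] → ·  [on edge]
  covered (10 px):
    · · · · · · · · · ·
    · · · · · · · · · ·
    · · · · · · · · · █
    · · · · · · █ █ █ ·
    · · · · · █ █ █ · ·
    · · · · · █ █ · · ·
    · · · · · █ · · · ·
    · · · · · · · · · ·
    · · · · · · · · · ·
    · · · · · · · · · ·
    · · · · · · · · · ·
T3:
  2·area = 24
  edge (12, 18)→(0, 4): d=(-12,-14) inclusive
  edge (0, 4)→(0, 2): d=(0,-2) inclusive
  edge (0, 2)→(12, 18): d=(12,16) inclusive
    (0,2)@(1, 5): e=[2,2,20] → █
    (1,2)@(3, 5): e=[30,6,-12] → ·
    (0,3)@(1, 7): e=[-22,2,44] → ·
    (1,3)@(3, 7): e=[6,6,12] → █
    (2,3)@(5, 7): e=[34,10,-20] → ·
    (1,4)@(3, 9): e=[-18,6,36] → ·
    (2,4)@(5, 9): e=[10,10,4] → █
    (3,4)@(7, 9): e=[38,14,-28] → ·
    (2,5)@(5, 11): e=[-14,10,28] → ·
  covered (3 px):
    · · · · · · · · · ·
    · · · · · · · · · ·
    █ · · · · · · · · ·
    · █ · · · · · · · ·
    · · █ · · · · · · ·
    · · · · · · · · · ·
    · · · · · · · · · ·
    · · · · · · · · · ·
    · · · · · · · · · ·
    · · · · · · · · · ·
    · · · · · · · · · ·
T4:
  2·area = 22
  edge (18, 6)→(16, 8): d=(-2,2) inclusive
  edge (16, 8)→(5, 8): d=(-11,0) inclusive
  edge (5, 8)→(18, 6): d=(13,-2) inclusive
    (9,2)@(19, 5): e=[0,33,-11] → ·  [on edge]
    (6,3)@(13, 7): e=[8,11,3] → █
    (7,3)@(15, 7): e=[4,11,7] → █
    (8,3)@(17, 7): e=[0,11,11] → █  [on edge]
    (9,3)@(19, 7): e=[-4,11,15] → ·
    (6,4)@(13, 9): e=[4,-11,29] → ·
    (7,4)@(15, 9): e=[0,-11,33] → ·  [on edge]
    (8,4)@(17, 9): e=[-4,-11,37] → ·
    (6,5)@(13, 11): e=[0,-33,55] → ·  [on edge]
    (5,6)@(11, 13): e=[0,-55,77] → ·  [on edge]
    (4,7)@(9, 15): e=[0,-77,99] → ·  [on edge]
    (3,8)@(7, 17): e=[0,-99,121] → ·  [on edge]
    (2,9)@(5, 19): e=[0,-121,143] → ·  [on edge]
    (1,10)@(3, 21): e=[0,-143,165] → ·  [on edge]
  covered (3 px):
    · · · · · · · · · ·
    · · · · · · · · · ·
    · · · · · · · · · ·
    · · · · · · █ █ █ ·
    · · · · · · · · · ·
    · · · · · · · · · ·
    · · · · · · · · · ·
    · · · · · · · · · ·
    · · · · · · · · · ·
    · · · · · · · · · ·
    · · · · · · · · · ·

Final: [11,11,0]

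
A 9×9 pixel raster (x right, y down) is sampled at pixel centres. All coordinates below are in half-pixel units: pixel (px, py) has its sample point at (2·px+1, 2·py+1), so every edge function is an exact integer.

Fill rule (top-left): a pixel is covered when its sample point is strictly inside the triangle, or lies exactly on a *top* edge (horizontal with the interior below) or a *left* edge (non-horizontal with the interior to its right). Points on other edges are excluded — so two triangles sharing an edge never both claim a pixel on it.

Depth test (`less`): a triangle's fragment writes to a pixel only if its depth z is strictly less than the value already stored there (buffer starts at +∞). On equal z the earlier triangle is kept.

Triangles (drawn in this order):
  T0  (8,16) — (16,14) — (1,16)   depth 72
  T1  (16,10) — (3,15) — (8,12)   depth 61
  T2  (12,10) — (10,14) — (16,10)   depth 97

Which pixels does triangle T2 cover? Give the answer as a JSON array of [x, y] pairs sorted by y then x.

T0:
  2·area = 14  (B↔C swapped to make it positive)
  edge (8, 16)→(1, 16): d=(-7,0) right/bottom  bias=-1
  edge (1, 16)→(16, 14): d=(15,-2) top-left  bias=+0
  edge (16, 14)→(8, 16): d=(-8,2) right/bottom  bias=-1
    (4,7)@(9, 15): e=[7,1,6] → X
    (5,7)@(11, 15): e=[7,5,2] → X
    (6,7)@(13, 15): e=[7,9,-2] → .
    (4,8)@(9, 17): e=[-7,31,-10] → .
    (5,8)@(11, 17): e=[-7,35,-14] → .
  covered (2 px):
    . . . . . . . . .
    . . . . . . . . .
    . . . . . . . . .
    . . . . . . . . .
    . . . . . . . . .
    . . . . . . . . .
    . . . . . . . . .
    . . . . X X . . .
    . . . . . . . . .
T1:
  2·area = 14
  edge (16, 10)→(3, 15): d=(-13,5) right/bottom  bias=-1
  edge (3, 15)→(8, 12): d=(5,-3) top-left  bias=+0
  edge (8, 12)→(16, 10): d=(8,-2) top-left  bias=+0
    (6,4)@(13, 9): e=[28,0,-14] → .  [on edge]
    (6,5)@(13, 11): e=[2,10,2] → X
    (7,5)@(15, 11): e=[-8,16,6] → .
    (3,6)@(7, 13): e=[6,2,6] → X
    (4,6)@(9, 13): e=[-4,8,10] → .
    (6,6)@(13, 13): e=[-24,20,18] → .
    (1,7)@(3, 15): e=[0,0,14] → .  [on edge]
    (3,7)@(7, 15): e=[-20,12,22] → .
  covered (2 px):
    . . . . . . . . .
    . . . . . . . . .
    . . . . . . . . .
    . . . . . . . . .
    . . . . . . . . .
    . . . . . . X . .
    . . . X . . . . .
    . . . . . . . . .
    . . . . . . . . .
T2:
  2·area = 16  (B↔C swapped to make it positive)
  edge (12, 10)→(16, 10): d=(4,0) top-left  bias=+0
  edge (16, 10)→(10, 14): d=(-6,4) right/bottom  bias=-1
  edge (10, 14)→(12, 10): d=(2,-4) top-left  bias=+0
    (6,5)@(13, 11): e=[4,6,6] → X
    (7,5)@(15, 11): e=[4,-2,14] → .
    (5,6)@(11, 13): e=[12,2,2] → X
    (6,6)@(13, 13): e=[12,-6,10] → .
    (5,7)@(11, 15): e=[20,-10,6] → .
  covered (2 px):
    . . . . . . . . .
    . . . . . . . . .
    . . . . . . . . .
    . . . . . . . . .
    . . . . . . . . .
    . . . . . . X . .
    . . . . . X . . .
    . . . . . . . . .
    . . . . . . . . .

Answer: [[6,5],[5,6]]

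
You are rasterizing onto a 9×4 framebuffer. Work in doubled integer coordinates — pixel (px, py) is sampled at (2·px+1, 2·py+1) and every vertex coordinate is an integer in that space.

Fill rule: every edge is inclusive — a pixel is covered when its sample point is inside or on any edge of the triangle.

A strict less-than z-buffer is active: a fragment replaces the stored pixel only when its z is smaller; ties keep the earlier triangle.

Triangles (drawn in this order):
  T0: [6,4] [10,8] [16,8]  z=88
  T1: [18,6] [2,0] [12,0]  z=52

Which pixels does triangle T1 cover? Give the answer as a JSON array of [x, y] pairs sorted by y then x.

T0:
  2·area = 24  (B↔C swapped to make it positive)
  edge (6, 4)→(16, 8): d=(10,4) inclusive
  edge (16, 8)→(10, 8): d=(-6,0) inclusive
  edge (10, 8)→(6, 4): d=(-4,-4) inclusive
    (1,0)@(3, 1): e=[-18,42,0] → .  [on edge]
    (2,1)@(5, 3): e=[-6,30,0] → .  [on edge]
    (3,2)@(7, 5): e=[6,18,0] → X  [on edge]
    (4,2)@(9, 5): e=[-2,18,8] → .
    (3,3)@(7, 7): e=[26,6,-8] → .
    (4,3)@(9, 7): e=[18,6,0] → X  [on edge]
    (5,3)@(11, 7): e=[10,6,8] → X
    (6,3)@(13, 7): e=[2,6,16] → X
    (7,3)@(15, 7): e=[-6,6,24] → .
  covered (4 px):
    . . . . . . . . .
    . . . . . . . . .
    . . . X . . . . .
    . . . . X X X . .
T1:
  2·area = 60
  edge (18, 6)→(2, 0): d=(-16,-6) inclusive
  edge (2, 0)→(12, 0): d=(10,0) inclusive
  edge (12, 0)→(18, 6): d=(6,6) inclusive
    (2,0)@(5, 1): e=[2,10,48] → X
    (3,0)@(7, 1): e=[14,10,36] → X
    (4,0)@(9, 1): e=[26,10,24] → X
    (5,0)@(11, 1): e=[38,10,12] → X
    (6,0)@(13, 1): e=[50,10,0] → X  [on edge]
    (7,0)@(15, 1): e=[62,10,-12] → .
    (2,1)@(5, 3): e=[-30,30,60] → .
    (3,1)@(7, 3): e=[-18,30,48] → .
    (4,1)@(9, 3): e=[-6,30,36] → .
    (5,1)@(11, 3): e=[6,30,24] → X
    (7,1)@(15, 3): e=[30,30,0] → X  [on edge]
    (8,1)@(17, 3): e=[42,30,-12] → .
    (8,2)@(17, 5): e=[10,50,0] → X  [on edge]
  covered (9 px):
    . . X X X X X . .
    . . . . . X X X .
    . . . . . . . . X
    . . . . . . . . .

Final: [[2,0],[3,0],[4,0],[5,0],[6,0],[5,1],[6,1],[7,1],[8,2]]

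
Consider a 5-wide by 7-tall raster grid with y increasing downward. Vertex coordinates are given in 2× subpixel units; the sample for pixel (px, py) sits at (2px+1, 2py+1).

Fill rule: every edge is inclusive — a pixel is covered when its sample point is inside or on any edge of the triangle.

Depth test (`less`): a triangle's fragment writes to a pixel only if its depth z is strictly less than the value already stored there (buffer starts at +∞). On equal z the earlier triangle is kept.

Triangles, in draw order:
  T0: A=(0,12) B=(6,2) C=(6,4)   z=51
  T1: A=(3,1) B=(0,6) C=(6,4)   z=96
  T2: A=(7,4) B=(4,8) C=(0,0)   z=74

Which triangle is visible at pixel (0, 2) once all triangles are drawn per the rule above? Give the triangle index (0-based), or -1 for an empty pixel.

T0:
  2·area = 12
  edge (0, 12)→(6, 2): d=(6,-10) inclusive
  edge (6, 2)→(6, 4): d=(0,2) inclusive
  edge (6, 4)→(0, 12): d=(-6,8) inclusive
    (2,2)@(5, 5): e=[8,2,2] → #
    (3,2)@(7, 5): e=[28,-2,-14] → ·
    (1,3)@(3, 7): e=[0,6,6] → #  [on edge]
    (2,3)@(5, 7): e=[20,2,-10] → ·
    (1,4)@(3, 9): e=[12,6,-6] → ·
  covered (2 px):
    · · · · ·
    · · · · ·
    · · # · ·
    · # · · ·
    · · · · ·
    · · · · ·
    · · · · ·
T1:
  2·area = 24  (B↔C swapped to make it positive)
  edge (3, 1)→(6, 4): d=(3,3) inclusive
  edge (6, 4)→(0, 6): d=(-6,2) inclusive
  edge (0, 6)→(3, 1): d=(3,-5) inclusive
    (1,0)@(3, 1): e=[0,24,0] → #  [on edge]
    (2,0)@(5, 1): e=[-6,20,10] → ·
    (1,1)@(3, 3): e=[6,12,6] → #
    (2,1)@(5, 3): e=[0,8,16] → #  [on edge]
    (3,1)@(7, 3): e=[-6,4,26] → ·
    (4,1)@(9, 3): e=[-12,0,36] → ·  [on edge]
    (0,2)@(1, 5): e=[18,4,2] → #
    (1,2)@(3, 5): e=[12,0,12] → #  [on edge]
    (2,2)@(5, 5): e=[6,-4,22] → ·
    (3,2)@(7, 5): e=[0,-8,32] → ·  [on edge]
    (0,3)@(1, 7): e=[24,-8,8] → ·
    (1,3)@(3, 7): e=[18,-12,18] → ·
    (4,3)@(9, 7): e=[0,-24,48] → ·  [on edge]
  covered (5 px):
    · # · · ·
    · # # · ·
    # # · · ·
    · · · · ·
    · · · · ·
    · · · · ·
    · · · · ·
T2:
  2·area = 40
  edge (7, 4)→(4, 8): d=(-3,4) inclusive
  edge (4, 8)→(0, 0): d=(-4,-8) inclusive
  edge (0, 0)→(7, 4): d=(7,4) inclusive
    (0,0)@(1, 1): e=[33,4,3] → #
    (1,0)@(3, 1): e=[25,20,-5] → ·
    (0,1)@(1, 3): e=[27,-4,17] → ·
    (1,1)@(3, 3): e=[19,12,9] → #
    (2,1)@(5, 3): e=[11,28,1] → #
    (3,1)@(7, 3): e=[3,44,-7] → ·
    (1,2)@(3, 5): e=[13,4,23] → #
    (3,2)@(7, 5): e=[-3,36,7] → ·
    (1,3)@(3, 7): e=[7,-4,37] → ·
    (2,3)@(5, 7): e=[-1,12,29] → ·
  covered (5 px):
    # · · · ·
    · # # · ·
    · # # · ·
    · · · · ·
    · · · · ·
    · · · · ·
    · · · · ·

Z-buffer (winner per pixel, '.' = empty):
  2 1 . . .
  . 2 2 . .
  1 2 0 . .
  . 0 . . .
  . . . . .
  . . . . .
  . . . . .

Final: 1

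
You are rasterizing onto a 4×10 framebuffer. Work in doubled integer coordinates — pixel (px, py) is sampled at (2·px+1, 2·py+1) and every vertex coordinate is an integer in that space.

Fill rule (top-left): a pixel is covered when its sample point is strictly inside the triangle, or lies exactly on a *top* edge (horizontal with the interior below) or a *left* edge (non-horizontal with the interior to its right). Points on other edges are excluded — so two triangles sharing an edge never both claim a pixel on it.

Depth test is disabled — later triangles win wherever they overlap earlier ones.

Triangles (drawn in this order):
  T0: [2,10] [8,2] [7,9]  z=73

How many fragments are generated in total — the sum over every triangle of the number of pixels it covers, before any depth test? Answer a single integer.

T0:
  2·area = 34
  edge (2, 10)→(8, 2): d=(6,-8) top-left  bias=+0
  edge (8, 2)→(7, 9): d=(-1,7) right/bottom  bias=-1
  edge (7, 9)→(2, 10): d=(-5,1) right/bottom  bias=-1
    (3,2)@(7, 5): e=[10,4,20] → █
    (2,3)@(5, 7): e=[6,16,12] → █
    (1,4)@(3, 9): e=[2,28,4] → █
    (3,4)@(7, 9): e=[34,0,0] → ·  [on edge]
    (1,5)@(3, 11): e=[14,26,-6] → ·
    (2,5)@(5, 11): e=[30,12,-8] → ·
  covered (5 px):
    · · · ·
    · · · ·
    · · · █
    · · █ █
    · █ █ ·
    · · · ·
    · · · ·
    · · · ·
    · · · ·
    · · · ·

Answer: 5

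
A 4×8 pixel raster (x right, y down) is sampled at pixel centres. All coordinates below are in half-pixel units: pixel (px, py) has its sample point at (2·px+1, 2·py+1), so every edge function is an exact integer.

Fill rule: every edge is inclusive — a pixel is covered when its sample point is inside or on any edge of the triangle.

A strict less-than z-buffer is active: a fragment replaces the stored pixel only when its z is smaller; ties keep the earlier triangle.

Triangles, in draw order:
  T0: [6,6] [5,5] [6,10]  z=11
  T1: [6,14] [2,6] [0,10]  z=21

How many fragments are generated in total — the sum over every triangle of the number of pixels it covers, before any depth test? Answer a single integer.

T0:
  2·area = 4  (B↔C swapped to make it positive)
  edge (6, 6)→(6, 10): d=(0,4) inclusive
  edge (6, 10)→(5, 5): d=(-1,-5) inclusive
  edge (5, 5)→(6, 6): d=(1,1) inclusive
    (0,0)@(1, 1): e=[20,-16,0] → ·  [on edge]
    (1,1)@(3, 3): e=[12,-8,0] → ·  [on edge]
    (2,2)@(5, 5): e=[4,0,0] → #  [on edge]
    (3,2)@(7, 5): e=[-4,10,-2] → ·
    (2,3)@(5, 7): e=[4,-2,2] → ·
    (3,3)@(7, 7): e=[-4,8,0] → ·  [on edge]
    (3,7)@(7, 15): e=[-4,0,8] → ·  [on edge]
  covered (1 px):
    · · · ·
    · · · ·
    · · # ·
    · · · ·
    · · · ·
    · · · ·
    · · · ·
    · · · ·
T1:
  2·area = 32  (B↔C swapped to make it positive)
  edge (6, 14)→(0, 10): d=(-6,-4) inclusive
  edge (0, 10)→(2, 6): d=(2,-4) inclusive
  edge (2, 6)→(6, 14): d=(4,8) inclusive
    (0,4)@(1, 9): e=[10,2,20] → #
    (1,4)@(3, 9): e=[18,10,4] → #
    (2,4)@(5, 9): e=[26,18,-12] → ·
    (0,5)@(1, 11): e=[-2,6,28] → ·
    (1,5)@(3, 11): e=[6,14,12] → #
    (2,5)@(5, 11): e=[14,22,-4] → ·
    (1,6)@(3, 13): e=[-6,18,20] → ·
    (2,6)@(5, 13): e=[2,26,4] → #
    (3,6)@(7, 13): e=[10,34,-12] → ·
    (2,7)@(5, 15): e=[-10,30,12] → ·
  covered (4 px):
    · · · ·
    · · · ·
    · · · ·
    · · · ·
    # # · ·
    · # · ·
    · · # ·
    · · · ·

Result: 5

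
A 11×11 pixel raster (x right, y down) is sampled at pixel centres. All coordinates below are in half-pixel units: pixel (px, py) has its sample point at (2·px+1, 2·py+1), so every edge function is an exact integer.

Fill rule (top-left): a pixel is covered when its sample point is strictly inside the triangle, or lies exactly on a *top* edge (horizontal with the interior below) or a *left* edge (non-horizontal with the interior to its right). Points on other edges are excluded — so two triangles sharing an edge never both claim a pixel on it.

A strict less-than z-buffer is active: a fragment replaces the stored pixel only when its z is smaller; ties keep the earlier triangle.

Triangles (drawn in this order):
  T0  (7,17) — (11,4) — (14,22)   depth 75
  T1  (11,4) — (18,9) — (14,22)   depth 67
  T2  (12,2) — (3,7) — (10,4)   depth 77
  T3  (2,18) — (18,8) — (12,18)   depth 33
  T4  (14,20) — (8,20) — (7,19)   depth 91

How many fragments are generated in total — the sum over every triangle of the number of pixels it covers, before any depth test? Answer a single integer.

T0:
  2·area = 111
  edge (7, 17)→(11, 4): d=(4,-13) top-left  bias=+0
  edge (11, 4)→(14, 22): d=(3,18) right/bottom  bias=-1
  edge (14, 22)→(7, 17): d=(-7,-5) top-left  bias=+0
    (5,2)@(11, 5): e=[4,3,104] → X
    (6,2)@(13, 5): e=[30,-33,114] → .
    (5,3)@(11, 7): e=[12,9,90] → X
    (6,3)@(13, 7): e=[38,-27,100] → .
    (5,4)@(11, 9): e=[20,15,76] → X
    (6,4)@(13, 9): e=[46,-21,86] → .
    (4,5)@(9, 11): e=[2,57,52] → X
    (6,5)@(13, 11): e=[54,-15,72] → .
    (4,6)@(9, 13): e=[10,63,38] → X
    (6,6)@(13, 13): e=[62,-9,58] → .
    (4,7)@(9, 15): e=[18,69,24] → X
    (6,7)@(13, 15): e=[70,-3,44] → .
    (3,8)@(7, 17): e=[0,111,0] → X  [on edge]
  covered (16 px):
    . . . . . . . . . . .
    . . . . . . . . . . .
    . . . . . X . . . . .
    . . . . . X . . . . .
    . . . . . X . . . . .
    . . . . X X . . . . .
    . . . . X X . . . . .
    . . . . X X . . . . .
    . . . X X X X . . . .
    . . . . . X X . . . .
    . . . . . . X . . . .
T1:
  2·area = 111
  edge (11, 4)→(18, 9): d=(7,5) right/bottom  bias=-1
  edge (18, 9)→(14, 22): d=(-4,13) right/bottom  bias=-1
  edge (14, 22)→(11, 4): d=(-3,-18) top-left  bias=+0
    (6,3)@(13, 7): e=[11,73,27] → X
    (7,3)@(15, 7): e=[1,47,63] → X
    (8,3)@(17, 7): e=[-9,21,99] → .
    (6,4)@(13, 9): e=[25,65,21] → X
    (8,4)@(17, 9): e=[5,13,93] → X
    (9,4)@(19, 9): e=[-5,-13,129] → .
    (6,5)@(13, 11): e=[39,57,15] → X
    (9,5)@(19, 11): e=[9,-21,123] → .
    (6,6)@(13, 13): e=[53,49,9] → X
    (8,6)@(17, 13): e=[33,-3,81] → .
    (6,7)@(13, 15): e=[67,41,3] → X
    (8,7)@(17, 15): e=[47,-11,75] → .
  covered (13 px):
    . . . . . . . . . . .
    . . . . . . . . . . .
    . . . . . . . . . . .
    . . . . . . X X . . .
    . . . . . . X X X . .
    . . . . . . X X X . .
    . . . . . . X X . . .
    . . . . . . X X . . .
    . . . . . . . X . . .
    . . . . . . . . . . .
    . . . . . . . . . . .
T2:
  2·area = 8  (B↔C swapped to make it positive)
  edge (12, 2)→(10, 4): d=(-2,2) right/bottom  bias=-1
  edge (10, 4)→(3, 7): d=(-7,3) right/bottom  bias=-1
  edge (3, 7)→(12, 2): d=(9,-5) top-left  bias=+0
    (6,0)@(13, 1): e=[0,12,-4] → .  [on edge]
    (8,0)@(17, 1): e=[-8,0,16] → .  [on edge]
    (5,1)@(11, 3): e=[0,4,4] → .  [on edge]
    (3,2)@(7, 5): e=[4,2,2] → X
    (4,2)@(9, 5): e=[0,-4,12] → .  [on edge]
    (1,3)@(3, 7): e=[8,0,0] → .  [on edge]
    (3,3)@(7, 7): e=[0,-12,20] → .  [on edge]
    (2,4)@(5, 9): e=[0,-20,28] → .  [on edge]
    (1,5)@(3, 11): e=[0,-28,36] → .  [on edge]
    (0,6)@(1, 13): e=[0,-36,44] → .  [on edge]
  covered (1 px):
    . . . . . . . . . . .
    . . . . . . . . . . .
    . . . X . . . . . . .
    . . . . . . . . . . .
    . . . . . . . . . . .
    . . . . . . . . . . .
    . . . . . . . . . . .
    . . . . . . . . . . .
    . . . . . . . . . . .
    . . . . . . . . . . .
    . . . . . . . . . . .
T3:
  2·area = 100
  edge (2, 18)→(18, 8): d=(16,-10) top-left  bias=+0
  edge (18, 8)→(12, 18): d=(-6,10) right/bottom  bias=-1
  edge (12, 18)→(2, 18): d=(-10,0) right/bottom  bias=-1
    (10,1)@(21, 3): e=[-50,0,150] → .  [on edge]
    (8,4)@(17, 9): e=[6,4,90] → X
    (9,4)@(19, 9): e=[26,-16,90] → .
    (7,5)@(15, 11): e=[18,12,70] → X
    (8,5)@(17, 11): e=[38,-8,70] → .
    (5,6)@(11, 13): e=[10,40,50] → X
    (6,6)@(13, 13): e=[30,20,50] → X
    (7,6)@(15, 13): e=[50,0,50] → .  [on edge]
    (3,7)@(7, 15): e=[2,68,30] → X
    (4,7)@(9, 15): e=[22,48,30] → X
    (7,7)@(15, 15): e=[82,-12,30] → .
    (2,8)@(5, 17): e=[14,76,10] → X
  covered (12 px):
    . . . . . . . . . . .
    . . . . . . . . . . .
    . . . . . . . . . . .
    . . . . . . . . . . .
    . . . . . . . . X . .
    . . . . . . . X . . .
    . . . . . X X . . . .
    . . . X X X X . . . .
    . . X X X X . . . . .
    . . . . . . . . . . .
    . . . . . . . . . . .
T4:
  2·area = 6
  edge (14, 20)→(8, 20): d=(-6,0) right/bottom  bias=-1
  edge (8, 20)→(7, 19): d=(-1,-1) top-left  bias=+0
  edge (7, 19)→(14, 20): d=(7,1) right/bottom  bias=-1
    (0,6)@(1, 13): e=[42,0,-36] → .  [on edge]
    (1,7)@(3, 15): e=[30,0,-24] → .  [on edge]
    (2,8)@(5, 17): e=[18,0,-12] → .  [on edge]
    (3,9)@(7, 19): e=[6,0,0] → .  [on edge]
    (4,10)@(9, 21): e=[-6,0,12] → .  [on edge]
    (10,10)@(21, 21): e=[-6,12,0] → .  [on edge]
  covered (0 px):
    . . . . . . . . . . .
    . . . . . . . . . . .
    . . . . . . . . . . .
    . . . . . . . . . . .
    . . . . . . . . . . .
    . . . . . . . . . . .
    . . . . . . . . . . .
    . . . . . . . . . . .
    . . . . . . . . . . .
    . . . . . . . . . . .
    . . . . . . . . . . .

Result: 42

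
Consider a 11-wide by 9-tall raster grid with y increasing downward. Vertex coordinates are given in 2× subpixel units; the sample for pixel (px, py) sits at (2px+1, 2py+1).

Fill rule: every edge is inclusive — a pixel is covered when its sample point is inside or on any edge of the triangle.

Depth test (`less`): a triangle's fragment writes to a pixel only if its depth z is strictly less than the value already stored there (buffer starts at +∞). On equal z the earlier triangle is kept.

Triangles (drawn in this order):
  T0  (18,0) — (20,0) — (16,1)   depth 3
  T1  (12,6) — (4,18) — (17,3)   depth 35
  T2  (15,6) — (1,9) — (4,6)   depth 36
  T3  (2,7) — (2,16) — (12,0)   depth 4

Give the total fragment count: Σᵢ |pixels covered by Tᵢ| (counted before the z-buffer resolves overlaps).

T0:
  2·area = 2
  edge (18, 0)→(20, 0): d=(2,0) inclusive
  edge (20, 0)→(16, 1): d=(-4,1) inclusive
  edge (16, 1)→(18, 0): d=(2,-1) inclusive
  covered (0 px):
    · · · · · · · · · · ·
    · · · · · · · · · · ·
    · · · · · · · · · · ·
    · · · · · · · · · · ·
    · · · · · · · · · · ·
    · · · · · · · · · · ·
    · · · · · · · · · · ·
    · · · · · · · · · · ·
    · · · · · · · · · · ·
T1:
  2·area = 36  (B↔C swapped to make it positive)
  edge (12, 6)→(17, 3): d=(5,-3) inclusive
  edge (17, 3)→(4, 18): d=(-13,15) inclusive
  edge (4, 18)→(12, 6): d=(8,-12) inclusive
    (8,1)@(17, 3): e=[0,0,36] → #  [on edge]
    (9,1)@(19, 3): e=[6,-30,60] → ·
    (7,2)@(15, 5): e=[4,4,28] → #
    (8,2)@(17, 5): e=[10,-26,52] → ·
    (6,3)@(13, 7): e=[8,8,20] → #
    (7,3)@(15, 7): e=[14,-22,44] → ·
    (3,4)@(7, 9): e=[0,72,-36] → ·  [on edge]
    (5,4)@(11, 9): e=[12,12,12] → #
    (6,4)@(13, 9): e=[18,-18,36] → ·
    (4,5)@(9, 11): e=[16,16,4] → #
    (5,5)@(11, 11): e=[22,-14,28] → ·
    (4,6)@(9, 13): e=[26,-10,20] → ·
  covered (5 px):
    · · · · · · · · · · ·
    · · · · · · · · # · ·
    · · · · · · · # · · ·
    · · · · · · # · · · ·
    · · · · · # · · · · ·
    · · · · # · · · · · ·
    · · · · · · · · · · ·
    · · · · · · · · · · ·
    · · · · · · · · · · ·
T2:
  2·area = 33
  edge (15, 6)→(1, 9): d=(-14,3) inclusive
  edge (1, 9)→(4, 6): d=(3,-3) inclusive
  edge (4, 6)→(15, 6): d=(11,0) inclusive
    (4,0)@(9, 1): e=[88,0,-55] → ·  [on edge]
    (3,1)@(7, 3): e=[66,0,-33] → ·  [on edge]
    (2,2)@(5, 5): e=[44,0,-11] → ·  [on edge]
    (1,3)@(3, 7): e=[22,0,11] → #  [on edge]
    (2,3)@(5, 7): e=[16,6,11] → #
    (3,3)@(7, 7): e=[10,12,11] → #
    (4,3)@(9, 7): e=[4,18,11] → #
    (5,3)@(11, 7): e=[-2,24,11] → ·
    (0,4)@(1, 9): e=[0,0,33] → #  [on edge]
    (1,4)@(3, 9): e=[-6,6,33] → ·
    (2,4)@(5, 9): e=[-12,12,33] → ·
    (3,4)@(7, 9): e=[-18,18,33] → ·
  covered (5 px):
    · · · · · · · · · · ·
    · · · · · · · · · · ·
    · · · · · · · · · · ·
    · # # # # · · · · · ·
    # · · · · · · · · · ·
    · · · · · · · · · · ·
    · · · · · · · · · · ·
    · · · · · · · · · · ·
    · · · · · · · · · · ·
T3:
  2·area = 90  (B↔C swapped to make it positive)
  edge (2, 7)→(12, 0): d=(10,-7) inclusive
  edge (12, 0)→(2, 16): d=(-10,16) inclusive
  edge (2, 16)→(2, 7): d=(0,-9) inclusive
    (5,0)@(11, 1): e=[3,6,81] → #
    (6,0)@(13, 1): e=[17,-26,99] → ·
    (4,1)@(9, 3): e=[9,18,63] → #
    (5,1)@(11, 3): e=[23,-14,81] → ·
    (2,2)@(5, 5): e=[1,62,27] → #
    (3,2)@(7, 5): e=[15,30,45] → #
    (4,2)@(9, 5): e=[29,-2,63] → ·
    (1,3)@(3, 7): e=[7,74,9] → #
    (4,3)@(9, 7): e=[49,-22,63] → ·
    (1,4)@(3, 9): e=[27,54,9] → #
    (3,4)@(7, 9): e=[55,-10,45] → ·
    (1,5)@(3, 11): e=[47,34,9] → #
  covered (12 px):
    · · · · · # · · · · ·
    · · · · # · · · · · ·
    · · # # · · · · · · ·
    · # # # · · · · · · ·
    · # # · · · · · · · ·
    · # # · · · · · · · ·
    · # · · · · · · · · ·
    · · · · · · · · · · ·
    · · · · · · · · · · ·

Result: 22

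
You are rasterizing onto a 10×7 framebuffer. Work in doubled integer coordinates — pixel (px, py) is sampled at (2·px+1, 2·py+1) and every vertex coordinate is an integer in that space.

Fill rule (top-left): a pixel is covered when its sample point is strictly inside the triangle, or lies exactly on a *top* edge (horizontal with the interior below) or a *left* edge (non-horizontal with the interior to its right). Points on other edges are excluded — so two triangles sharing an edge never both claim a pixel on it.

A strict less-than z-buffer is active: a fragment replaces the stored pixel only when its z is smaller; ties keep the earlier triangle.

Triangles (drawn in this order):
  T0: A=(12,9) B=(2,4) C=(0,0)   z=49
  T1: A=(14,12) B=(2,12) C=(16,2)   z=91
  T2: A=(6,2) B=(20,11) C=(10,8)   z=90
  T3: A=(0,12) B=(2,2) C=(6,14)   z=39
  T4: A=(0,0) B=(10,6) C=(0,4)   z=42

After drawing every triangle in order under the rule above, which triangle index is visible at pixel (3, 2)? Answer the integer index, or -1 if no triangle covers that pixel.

T0:
  2·area = 30
  edge (12, 9)→(2, 4): d=(-10,-5) top-left  bias=+0
  edge (2, 4)→(0, 0): d=(-2,-4) top-left  bias=+0
  edge (0, 0)→(12, 9): d=(12,9) right/bottom  bias=-1
    (0,0)@(1, 1): e=[25,2,3] → █
    (1,0)@(3, 1): e=[35,10,-15] → ·
    (0,1)@(1, 3): e=[5,-2,27] → ·
    (1,1)@(3, 3): e=[15,6,9] → █
    (2,1)@(5, 3): e=[25,14,-9] → ·
    (1,2)@(3, 5): e=[-5,2,33] → ·
    (2,2)@(5, 5): e=[5,10,15] → █
    (3,2)@(7, 5): e=[15,18,-3] → ·
    (2,3)@(5, 7): e=[-15,6,39] → ·
    (4,3)@(9, 7): e=[5,22,3] → █
    (5,3)@(11, 7): e=[15,30,-15] → ·
    (4,4)@(9, 9): e=[-15,18,27] → ·
  covered (4 px):
    █ · · · · · · · · ·
    · █ · · · · · · · ·
    · · █ · · · · · · ·
    · · · · █ · · · · ·
    · · · · · · · · · ·
    · · · · · · · · · ·
    · · · · · · · · · ·
T1:
  2·area = 120
  edge (14, 12)→(2, 12): d=(-12,0) right/bottom  bias=-1
  edge (2, 12)→(16, 2): d=(14,-10) top-left  bias=+0
  edge (16, 2)→(14, 12): d=(-2,10) right/bottom  bias=-1
    (7,1)@(15, 3): e=[108,4,8] → █
    (8,1)@(17, 3): e=[108,24,-12] → ·
    (6,2)@(13, 5): e=[84,12,24] → █
    (8,2)@(17, 5): e=[84,52,-16] → ·
    (4,3)@(9, 7): e=[60,0,60] → █  [on edge]
    (5,3)@(11, 7): e=[60,20,40] → █
    (7,3)@(15, 7): e=[60,60,0] → ·  [on edge]
    (3,4)@(7, 9): e=[36,8,76] → █
    (7,4)@(15, 9): e=[36,88,-4] → ·
    (2,5)@(5, 11): e=[12,16,92] → █
    (7,5)@(15, 11): e=[12,116,-8] → ·
    (2,6)@(5, 13): e=[-12,44,88] → ·
  covered (15 px):
    · · · · · · · · · ·
    · · · · · · · █ · ·
    · · · · · · █ █ · ·
    · · · · █ █ █ · · ·
    · · · █ █ █ █ · · ·
    · · █ █ █ █ █ · · ·
    · · · · · · · · · ·
T2:
  2·area = 48
  edge (6, 2)→(20, 11): d=(14,9) right/bottom  bias=-1
  edge (20, 11)→(10, 8): d=(-10,-3) top-left  bias=+0
  edge (10, 8)→(6, 2): d=(-4,-6) top-left  bias=+0
    (3,1)@(7, 3): e=[5,41,2] → █
    (4,1)@(9, 3): e=[-13,47,14] → ·
    (3,2)@(7, 5): e=[33,21,-6] → ·
    (4,2)@(9, 5): e=[15,27,6] → █
    (5,2)@(11, 5): e=[-3,33,18] → ·
    (4,3)@(9, 7): e=[43,7,-2] → ·
    (5,3)@(11, 7): e=[25,13,10] → █
    (6,3)@(13, 7): e=[7,19,22] → █
    (7,3)@(15, 7): e=[-11,25,34] → ·
    (5,4)@(11, 9): e=[53,-7,2] → ·
    (6,4)@(13, 9): e=[35,-1,14] → ·
    (7,4)@(15, 9): e=[17,5,26] → █
  covered (5 px):
    · · · · · · · · · ·
    · · · █ · · · · · ·
    · · · · █ · · · · ·
    · · · · · █ █ · · ·
    · · · · · · · █ · ·
    · · · · · · · · · ·
    · · · · · · · · · ·
T3:
  2·area = 64
  edge (0, 12)→(2, 2): d=(2,-10) top-left  bias=+0
  edge (2, 2)→(6, 14): d=(4,12) right/bottom  bias=-1
  edge (6, 14)→(0, 12): d=(-6,-2) top-left  bias=+0
    (1,2)@(3, 5): e=[16,0,48] → ·  [on edge]
    (0,3)@(1, 7): e=[0,32,32] → █  [on edge]
    (1,3)@(3, 7): e=[20,8,36] → █
    (2,3)@(5, 7): e=[40,-16,40] → ·
    (0,4)@(1, 9): e=[4,40,20] → █
    (2,4)@(5, 9): e=[44,-8,28] → ·
    (0,5)@(1, 11): e=[8,48,8] → █
    (2,5)@(5, 11): e=[48,0,16] → ·  [on edge]
    (0,6)@(1, 13): e=[12,56,-4] → ·
    (1,6)@(3, 13): e=[32,32,0] → █  [on edge]
    (2,6)@(5, 13): e=[52,8,4] → █
    (3,6)@(7, 13): e=[72,-16,8] → ·
  covered (8 px):
    · · · · · · · · · ·
    · · · · · · · · · ·
    · · · · · · · · · ·
    █ █ · · · · · · · ·
    █ █ · · · · · · · ·
    █ █ · · · · · · · ·
    · █ █ · · · · · · ·
T4:
  2·area = 40
  edge (0, 0)→(10, 6): d=(10,6) right/bottom  bias=-1
  edge (10, 6)→(0, 4): d=(-10,-2) top-left  bias=+0
  edge (0, 4)→(0, 0): d=(0,-4) top-left  bias=+0
    (0,0)@(1, 1): e=[4,32,4] → █
    (1,0)@(3, 1): e=[-8,36,12] → ·
    (0,1)@(1, 3): e=[24,12,4] → █
    (1,1)@(3, 3): e=[12,16,12] → █
    (2,1)@(5, 3): e=[0,20,20] → ·  [on edge]
    (0,2)@(1, 5): e=[44,-8,4] → ·
    (1,2)@(3, 5): e=[32,-4,12] → ·
    (2,2)@(5, 5): e=[20,0,20] → █  [on edge]
    (3,2)@(7, 5): e=[8,4,28] → █
    (4,2)@(9, 5): e=[-4,8,36] → ·
    (2,3)@(5, 7): e=[40,-20,20] → ·
    (3,3)@(7, 7): e=[28,-16,28] → ·
    (7,3)@(15, 7): e=[-20,0,60] → ·  [on edge]
    (7,4)@(15, 9): e=[0,-20,60] → ·  [on edge]
  covered (5 px):
    █ · · · · · · · · ·
    █ █ · · · · · · · ·
    · · █ █ · · · · · ·
    · · · · · · · · · ·
    · · · · · · · · · ·
    · · · · · · · · · ·
    · · · · · · · · · ·

Z-buffer (winner per pixel, '.' = empty):
  4 . . . . . . . . .
  4 4 . 2 . . . 1 . .
  . . 4 4 2 . 1 1 . .
  3 3 . . 0 2 2 . . .
  3 3 . 1 1 1 1 2 . .
  3 3 1 1 1 1 1 . . .
  . 3 3 . . . . . . .

Answer: 4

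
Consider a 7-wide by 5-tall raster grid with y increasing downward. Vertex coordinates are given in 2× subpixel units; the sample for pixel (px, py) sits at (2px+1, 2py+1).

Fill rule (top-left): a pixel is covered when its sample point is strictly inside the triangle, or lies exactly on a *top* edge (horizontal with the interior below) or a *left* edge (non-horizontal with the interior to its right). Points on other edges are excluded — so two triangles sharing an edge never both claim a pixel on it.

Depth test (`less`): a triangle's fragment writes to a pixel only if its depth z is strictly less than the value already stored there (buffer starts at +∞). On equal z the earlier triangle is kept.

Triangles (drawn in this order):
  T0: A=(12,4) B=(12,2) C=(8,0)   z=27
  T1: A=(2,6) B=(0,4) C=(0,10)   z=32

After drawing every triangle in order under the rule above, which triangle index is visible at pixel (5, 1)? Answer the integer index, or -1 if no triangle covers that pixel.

T0:
  2·area = 8  (B↔C swapped to make it positive)
  edge (12, 4)→(8, 0): d=(-4,-4) top-left  bias=+0
  edge (8, 0)→(12, 2): d=(4,2) right/bottom  bias=-1
  edge (12, 2)→(12, 4): d=(0,2) right/bottom  bias=-1
    (4,0)@(9, 1): e=[0,2,6] → X  [on edge]
    (5,0)@(11, 1): e=[8,-2,2] → .
    (4,1)@(9, 3): e=[-8,10,6] → .
    (5,1)@(11, 3): e=[0,6,2] → X  [on edge]
    (6,1)@(13, 3): e=[8,2,-2] → .
    (5,2)@(11, 5): e=[-8,14,2] → .
    (6,2)@(13, 5): e=[0,10,-2] → .  [on edge]
  covered (2 px):
    . . . . X . .
    . . . . . X .
    . . . . . . .
    . . . . . . .
    . . . . . . .
T1:
  2·area = 12  (B↔C swapped to make it positive)
  edge (2, 6)→(0, 10): d=(-2,4) right/bottom  bias=-1
  edge (0, 10)→(0, 4): d=(0,-6) top-left  bias=+0
  edge (0, 4)→(2, 6): d=(2,2) right/bottom  bias=-1
    (0,2)@(1, 5): e=[6,6,0] → .  [on edge]
    (0,3)@(1, 7): e=[2,6,4] → X
    (1,3)@(3, 7): e=[-6,18,0] → .  [on edge]
    (0,4)@(1, 9): e=[-2,6,8] → .
    (2,4)@(5, 9): e=[-18,30,0] → .  [on edge]
  covered (1 px):
    . . . . . . .
    . . . . . . .
    . . . . . . .
    X . . . . . .
    . . . . . . .

Z-buffer (winner per pixel, '.' = empty):
  . . . . 0 . .
  . . . . . 0 .
  . . . . . . .
  1 . . . . . .
  . . . . . . .

Final: 0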